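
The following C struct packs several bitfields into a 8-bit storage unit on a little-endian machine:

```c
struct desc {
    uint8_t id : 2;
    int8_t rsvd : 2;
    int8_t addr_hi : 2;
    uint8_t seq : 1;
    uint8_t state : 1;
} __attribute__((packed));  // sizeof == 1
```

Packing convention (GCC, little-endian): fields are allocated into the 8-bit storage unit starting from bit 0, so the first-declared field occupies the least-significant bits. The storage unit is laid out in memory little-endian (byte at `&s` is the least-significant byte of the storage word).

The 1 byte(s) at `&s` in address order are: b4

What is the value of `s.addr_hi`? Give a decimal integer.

-1

[0]=0xb4 (little-endian) → word 0xb4
id [0+:2] = (word>>0) & 0x3 = 0
rsvd [2+:2] = (word>>2) & 0x3 = 1
addr_hi [4+:2] = (word>>4) & 0x3 = 3  ←
seq [6+:1] = (word>>6) & 0x1 = 0
state [7+:1] = (word>>7) & 0x1 = 1
addr_hi signed 2b, MSB=1: 3 - 4 = -1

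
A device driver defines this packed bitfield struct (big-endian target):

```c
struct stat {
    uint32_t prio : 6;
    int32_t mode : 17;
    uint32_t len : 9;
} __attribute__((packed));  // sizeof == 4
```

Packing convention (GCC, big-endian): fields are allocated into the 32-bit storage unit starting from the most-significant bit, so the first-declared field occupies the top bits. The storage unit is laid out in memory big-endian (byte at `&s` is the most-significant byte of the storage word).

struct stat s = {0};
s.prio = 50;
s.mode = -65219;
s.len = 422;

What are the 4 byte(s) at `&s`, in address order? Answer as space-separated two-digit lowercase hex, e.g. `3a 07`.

ca 02 7b a6

prio (6b) val=50 bits=0x32 at bit 26: 0xc8000000
mode (17b) val=-65219 bits=0x1013d at bit 9: 0xca027a00
len (9b) val=422 bits=0x1a6 at bit 0: 0xca027ba6
word = 0xca027ba6 → big-endian bytes:
  [0]=0xca  [1]=0x02  [2]=0x7b  [3]=0xa6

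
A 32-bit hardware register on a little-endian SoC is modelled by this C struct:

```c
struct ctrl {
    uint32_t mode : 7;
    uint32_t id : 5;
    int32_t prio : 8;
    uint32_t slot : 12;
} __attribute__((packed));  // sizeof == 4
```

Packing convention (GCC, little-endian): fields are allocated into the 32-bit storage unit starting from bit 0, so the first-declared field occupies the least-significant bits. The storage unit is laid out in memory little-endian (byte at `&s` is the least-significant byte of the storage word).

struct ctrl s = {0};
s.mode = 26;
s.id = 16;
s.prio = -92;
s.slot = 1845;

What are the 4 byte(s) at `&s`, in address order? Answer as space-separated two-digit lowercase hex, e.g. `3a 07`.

mode (7b) val=26 bits=0x1a at bit 0: 0x0000001a
id (5b) val=16 bits=0x10 at bit 7: 0x0000081a
prio (8b) val=-92 bits=0xa4 at bit 12: 0x000a481a
slot (12b) val=1845 bits=0x735 at bit 20: 0x735a481a
word = 0x735a481a → little-endian bytes:
  [0]=0x1a  [1]=0x48  [2]=0x5a  [3]=0x73

1a 48 5a 73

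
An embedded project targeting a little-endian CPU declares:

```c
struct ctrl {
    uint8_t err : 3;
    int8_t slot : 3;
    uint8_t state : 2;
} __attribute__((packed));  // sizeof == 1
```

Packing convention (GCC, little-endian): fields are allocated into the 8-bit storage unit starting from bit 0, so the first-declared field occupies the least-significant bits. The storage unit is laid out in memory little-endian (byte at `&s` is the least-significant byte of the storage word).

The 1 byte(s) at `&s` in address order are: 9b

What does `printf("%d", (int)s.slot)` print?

3

[0]=0x9b (little-endian) → word 0x9b
err [0+:3] = (word>>0) & 0x7 = 3
slot [3+:3] = (word>>3) & 0x7 = 3  ←
state [6+:2] = (word>>6) & 0x3 = 2
slot signed 3b, MSB=0: value = 3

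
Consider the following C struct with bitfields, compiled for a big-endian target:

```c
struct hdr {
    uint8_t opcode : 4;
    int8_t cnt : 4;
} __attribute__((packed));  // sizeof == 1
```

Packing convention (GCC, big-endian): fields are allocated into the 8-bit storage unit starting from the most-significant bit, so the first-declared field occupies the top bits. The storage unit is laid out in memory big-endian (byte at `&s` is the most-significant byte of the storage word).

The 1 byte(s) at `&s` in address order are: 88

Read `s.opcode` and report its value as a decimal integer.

[0]=0x88 (big-endian) → word 0x88
opcode:4 @ bit 4 → (0x88>>4)&0xf = 0x8  ←
cnt:4 @ bit 0 → (0x88>>0)&0xf = 0x8

8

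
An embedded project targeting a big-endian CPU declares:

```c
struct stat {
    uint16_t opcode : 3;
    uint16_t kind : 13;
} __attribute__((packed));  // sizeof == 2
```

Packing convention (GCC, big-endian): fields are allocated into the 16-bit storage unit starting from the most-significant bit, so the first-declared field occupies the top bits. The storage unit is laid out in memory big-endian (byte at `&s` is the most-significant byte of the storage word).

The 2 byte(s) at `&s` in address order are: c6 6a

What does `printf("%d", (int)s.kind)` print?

[0]=0xc6 [1]=0x6a (big-endian) → word 0xc66a
opcode [13+:3] = (word>>13) & 0x7 = 6
kind [0+:13] = (word>>0) & 0x1fff = 1642  ←

1642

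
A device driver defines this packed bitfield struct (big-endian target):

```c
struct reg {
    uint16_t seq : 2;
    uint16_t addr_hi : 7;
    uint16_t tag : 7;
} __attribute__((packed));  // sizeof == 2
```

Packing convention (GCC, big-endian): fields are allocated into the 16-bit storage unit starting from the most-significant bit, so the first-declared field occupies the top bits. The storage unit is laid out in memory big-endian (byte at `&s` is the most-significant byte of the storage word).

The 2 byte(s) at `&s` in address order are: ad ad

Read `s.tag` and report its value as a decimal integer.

45

[0]=0xad [1]=0xad (big-endian) → word 0xadad
seq:2 @ bit 14 → (0xadad>>14)&0x3 = 0x2
addr_hi:7 @ bit 7 → (0xadad>>7)&0x7f = 0x5b
tag:7 @ bit 0 → (0xadad>>0)&0x7f = 0x2d  ←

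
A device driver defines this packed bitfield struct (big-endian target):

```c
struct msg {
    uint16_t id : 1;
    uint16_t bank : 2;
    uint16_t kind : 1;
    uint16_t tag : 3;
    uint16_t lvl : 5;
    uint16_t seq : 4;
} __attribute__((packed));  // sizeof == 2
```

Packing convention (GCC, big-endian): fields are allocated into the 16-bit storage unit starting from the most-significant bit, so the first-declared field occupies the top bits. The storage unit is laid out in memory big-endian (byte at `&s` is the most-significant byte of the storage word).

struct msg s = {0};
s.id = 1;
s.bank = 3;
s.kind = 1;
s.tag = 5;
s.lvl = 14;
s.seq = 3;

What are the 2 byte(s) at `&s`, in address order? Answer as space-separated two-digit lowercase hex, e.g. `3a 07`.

id:1 = 1 → 0x1 << 15 → word 0x8000
bank:2 = 3 → 0x3 << 13 → word 0xe000
kind:1 = 1 → 0x1 << 12 → word 0xf000
tag:3 = 5 → 0x5 << 9 → word 0xfa00
lvl:5 = 14 → 0xe << 4 → word 0xfae0
seq:4 = 3 → 0x3 << 0 → word 0xfae3
word = 0xfae3 → big-endian bytes:
  [0]=0xfa  [1]=0xe3

fa e3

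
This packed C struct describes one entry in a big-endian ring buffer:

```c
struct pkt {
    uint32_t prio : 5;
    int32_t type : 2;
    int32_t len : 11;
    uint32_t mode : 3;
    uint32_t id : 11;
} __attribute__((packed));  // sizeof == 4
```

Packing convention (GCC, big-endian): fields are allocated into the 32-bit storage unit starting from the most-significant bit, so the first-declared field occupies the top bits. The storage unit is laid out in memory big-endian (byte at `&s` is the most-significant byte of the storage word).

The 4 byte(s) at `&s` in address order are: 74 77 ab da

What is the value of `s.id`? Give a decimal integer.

[0]=0x74 [1]=0x77 [2]=0xab [3]=0xda (big-endian) → word 0x7477abda
prio:5 @ bit 27 → (0x7477abda>>27)&0x1f = 0xe
type:2 @ bit 25 → (0x7477abda>>25)&0x3 = 0x2
len:11 @ bit 14 → (0x7477abda>>14)&0x7ff = 0x1de
mode:3 @ bit 11 → (0x7477abda>>11)&0x7 = 0x5
id:11 @ bit 0 → (0x7477abda>>0)&0x7ff = 0x3da  ←

986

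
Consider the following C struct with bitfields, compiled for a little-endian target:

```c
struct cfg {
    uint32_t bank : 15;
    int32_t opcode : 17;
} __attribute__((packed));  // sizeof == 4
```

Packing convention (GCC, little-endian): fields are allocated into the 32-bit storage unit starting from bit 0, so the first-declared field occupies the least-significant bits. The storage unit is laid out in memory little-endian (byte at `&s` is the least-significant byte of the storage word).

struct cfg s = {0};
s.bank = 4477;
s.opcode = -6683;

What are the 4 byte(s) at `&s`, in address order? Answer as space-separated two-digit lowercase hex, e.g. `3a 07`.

7d 91 f2 f2

[0+:15] bank=4477 & 0x7fff = 0x117d; word=0x0000117d
[15+:17] opcode=-6683 & 0x1ffff = 0x1e5e5; word=0xf2f2917d
word = 0xf2f2917d → little-endian bytes:
  [0]=0x7d  [1]=0x91  [2]=0xf2  [3]=0xf2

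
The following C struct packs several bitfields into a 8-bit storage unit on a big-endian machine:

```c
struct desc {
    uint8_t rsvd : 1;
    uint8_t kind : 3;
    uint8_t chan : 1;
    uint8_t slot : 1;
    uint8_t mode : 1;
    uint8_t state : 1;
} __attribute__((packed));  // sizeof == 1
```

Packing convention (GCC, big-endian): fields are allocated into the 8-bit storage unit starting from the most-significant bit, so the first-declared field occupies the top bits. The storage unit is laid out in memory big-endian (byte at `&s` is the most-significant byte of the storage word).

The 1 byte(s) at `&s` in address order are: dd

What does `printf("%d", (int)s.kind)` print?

[0]=0xdd (big-endian) → word 0xdd
rsvd:1 @ bit 7 → (0xdd>>7)&0x1 = 0x1
kind:3 @ bit 4 → (0xdd>>4)&0x7 = 0x5  ←
chan:1 @ bit 3 → (0xdd>>3)&0x1 = 0x1
slot:1 @ bit 2 → (0xdd>>2)&0x1 = 0x1
mode:1 @ bit 1 → (0xdd>>1)&0x1 = 0x0
state:1 @ bit 0 → (0xdd>>0)&0x1 = 0x1

5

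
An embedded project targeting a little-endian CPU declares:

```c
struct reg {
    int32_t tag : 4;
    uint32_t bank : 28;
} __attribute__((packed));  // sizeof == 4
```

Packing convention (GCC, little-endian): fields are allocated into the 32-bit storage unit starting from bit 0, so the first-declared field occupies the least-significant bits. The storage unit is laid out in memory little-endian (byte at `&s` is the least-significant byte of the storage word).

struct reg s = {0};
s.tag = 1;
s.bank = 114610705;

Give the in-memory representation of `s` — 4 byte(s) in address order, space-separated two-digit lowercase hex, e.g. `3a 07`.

tag:4 = 1 → 0x1 << 0 → word 0x00000001
bank:28 = 114610705 → 0x6d4d211 << 4 → word 0x6d4d2111
word = 0x6d4d2111 → little-endian bytes:
  [0]=0x11  [1]=0x21  [2]=0x4d  [3]=0x6d

11 21 4d 6d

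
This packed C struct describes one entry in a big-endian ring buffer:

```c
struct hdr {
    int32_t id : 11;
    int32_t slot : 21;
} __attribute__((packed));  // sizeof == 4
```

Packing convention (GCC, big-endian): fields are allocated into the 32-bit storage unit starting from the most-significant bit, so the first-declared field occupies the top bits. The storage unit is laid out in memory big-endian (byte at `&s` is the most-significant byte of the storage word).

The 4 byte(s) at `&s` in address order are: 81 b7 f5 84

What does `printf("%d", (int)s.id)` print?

-1011

[0]=0x81 [1]=0xb7 [2]=0xf5 [3]=0x84 (big-endian) → word 0x81b7f584
id [21+:11] = (word>>21) & 0x7ff = 1037  ←
slot [0+:21] = (word>>0) & 0x1fffff = 1570180
id signed 11b, MSB=1: 1037 - 2048 = -1011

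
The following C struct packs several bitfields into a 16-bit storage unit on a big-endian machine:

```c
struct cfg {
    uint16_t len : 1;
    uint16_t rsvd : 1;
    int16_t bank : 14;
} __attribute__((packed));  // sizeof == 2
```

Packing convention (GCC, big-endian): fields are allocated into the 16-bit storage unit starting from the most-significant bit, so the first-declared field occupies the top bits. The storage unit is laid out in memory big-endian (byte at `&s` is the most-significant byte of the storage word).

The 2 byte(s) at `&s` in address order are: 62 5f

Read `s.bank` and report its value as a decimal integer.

-7585

[0]=0x62 [1]=0x5f (big-endian) → word 0x625f
len:1 @ bit 15 → (0x625f>>15)&0x1 = 0x0
rsvd:1 @ bit 14 → (0x625f>>14)&0x1 = 0x1
bank:14 @ bit 0 → (0x625f>>0)&0x3fff = 0x225f  ←
bank signed 14b, MSB=1: 8799 - 16384 = -7585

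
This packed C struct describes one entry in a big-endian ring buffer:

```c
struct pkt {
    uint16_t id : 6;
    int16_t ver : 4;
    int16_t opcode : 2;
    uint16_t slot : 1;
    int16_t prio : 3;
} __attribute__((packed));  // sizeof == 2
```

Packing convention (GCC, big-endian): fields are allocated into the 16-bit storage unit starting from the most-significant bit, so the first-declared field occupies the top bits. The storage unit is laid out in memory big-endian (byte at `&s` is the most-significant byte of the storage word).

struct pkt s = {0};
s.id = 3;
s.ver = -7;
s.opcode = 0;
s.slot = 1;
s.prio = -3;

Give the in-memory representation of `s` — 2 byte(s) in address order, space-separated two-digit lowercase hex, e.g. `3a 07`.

[10+:6] id=3 & 0x3f = 0x3; word=0x0c00
[6+:4] ver=-7 & 0xf = 0x9; word=0x0e40
[4+:2] opcode=0 & 0x3 = 0x0; word=0x0e40
[3+:1] slot=1 & 0x1 = 0x1; word=0x0e48
[0+:3] prio=-3 & 0x7 = 0x5; word=0x0e4d
word = 0x0e4d → big-endian bytes:
  [0]=0x0e  [1]=0x4d

0e 4d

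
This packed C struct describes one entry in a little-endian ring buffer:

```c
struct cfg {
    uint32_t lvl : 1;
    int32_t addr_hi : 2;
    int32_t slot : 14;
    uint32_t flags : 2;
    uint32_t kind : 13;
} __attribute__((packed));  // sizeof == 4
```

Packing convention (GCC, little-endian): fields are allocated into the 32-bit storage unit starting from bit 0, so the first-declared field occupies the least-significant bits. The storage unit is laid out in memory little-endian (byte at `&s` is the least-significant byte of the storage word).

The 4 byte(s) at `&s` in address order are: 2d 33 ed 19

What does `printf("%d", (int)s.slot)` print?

[0]=0x2d [1]=0x33 [2]=0xed [3]=0x19 (little-endian) → word 0x19ed332d
lvl:1 @ bit 0 → (0x19ed332d>>0)&0x1 = 0x1
addr_hi:2 @ bit 1 → (0x19ed332d>>1)&0x3 = 0x2
slot:14 @ bit 3 → (0x19ed332d>>3)&0x3fff = 0x2665  ←
flags:2 @ bit 17 → (0x19ed332d>>17)&0x3 = 0x2
kind:13 @ bit 19 → (0x19ed332d>>19)&0x1fff = 0x33d
slot signed 14b, MSB=1: 9829 - 16384 = -6555

-6555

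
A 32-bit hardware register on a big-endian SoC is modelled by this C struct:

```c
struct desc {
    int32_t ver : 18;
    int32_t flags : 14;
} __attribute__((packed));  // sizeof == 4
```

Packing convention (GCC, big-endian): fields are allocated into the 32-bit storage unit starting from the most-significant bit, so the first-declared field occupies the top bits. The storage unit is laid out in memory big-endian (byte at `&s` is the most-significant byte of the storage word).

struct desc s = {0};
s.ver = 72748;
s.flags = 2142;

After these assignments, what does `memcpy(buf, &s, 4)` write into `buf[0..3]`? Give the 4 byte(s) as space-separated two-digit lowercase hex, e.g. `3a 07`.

[14+:18] ver=72748 & 0x3ffff = 0x11c2c; word=0x470b0000
[0+:14] flags=2142 & 0x3fff = 0x85e; word=0x470b085e
word = 0x470b085e → big-endian bytes:
  [0]=0x47  [1]=0x0b  [2]=0x08  [3]=0x5e

47 0b 08 5e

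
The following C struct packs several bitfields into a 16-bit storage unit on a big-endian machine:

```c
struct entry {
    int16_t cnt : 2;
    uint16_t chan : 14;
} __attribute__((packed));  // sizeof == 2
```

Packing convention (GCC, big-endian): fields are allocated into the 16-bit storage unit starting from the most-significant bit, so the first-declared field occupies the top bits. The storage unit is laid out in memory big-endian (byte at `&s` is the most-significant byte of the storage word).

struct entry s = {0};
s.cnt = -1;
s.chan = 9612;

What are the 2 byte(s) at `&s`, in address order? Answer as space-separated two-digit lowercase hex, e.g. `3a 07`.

e5 8c

cnt:2 = -1 → 0x3 << 14 → word 0xc000
chan:14 = 9612 → 0x258c << 0 → word 0xe58c
word = 0xe58c → big-endian bytes:
  [0]=0xe5  [1]=0x8c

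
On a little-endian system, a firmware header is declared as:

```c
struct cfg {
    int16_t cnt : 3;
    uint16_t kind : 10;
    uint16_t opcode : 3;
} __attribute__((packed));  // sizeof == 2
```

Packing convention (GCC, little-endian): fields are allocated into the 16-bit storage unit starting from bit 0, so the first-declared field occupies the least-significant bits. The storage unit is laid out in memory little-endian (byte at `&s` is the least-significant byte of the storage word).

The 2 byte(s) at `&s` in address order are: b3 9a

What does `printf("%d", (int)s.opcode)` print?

4

[0]=0xb3 [1]=0x9a (little-endian) → word 0x9ab3
cnt:3 @ bit 0 → (0x9ab3>>0)&0x7 = 0x3
kind:10 @ bit 3 → (0x9ab3>>3)&0x3ff = 0x356
opcode:3 @ bit 13 → (0x9ab3>>13)&0x7 = 0x4  ←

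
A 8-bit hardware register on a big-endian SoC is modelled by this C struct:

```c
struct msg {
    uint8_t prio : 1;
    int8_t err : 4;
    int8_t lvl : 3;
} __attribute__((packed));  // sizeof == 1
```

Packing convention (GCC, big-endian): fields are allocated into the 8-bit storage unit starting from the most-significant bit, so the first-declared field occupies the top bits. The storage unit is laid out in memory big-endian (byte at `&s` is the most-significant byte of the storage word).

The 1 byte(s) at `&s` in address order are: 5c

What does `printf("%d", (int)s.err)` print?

-5

[0]=0x5c (big-endian) → word 0x5c
prio:1 @ bit 7 → (0x5c>>7)&0x1 = 0x0
err:4 @ bit 3 → (0x5c>>3)&0xf = 0xb  ←
lvl:3 @ bit 0 → (0x5c>>0)&0x7 = 0x4
err signed 4b, MSB=1: 11 - 16 = -5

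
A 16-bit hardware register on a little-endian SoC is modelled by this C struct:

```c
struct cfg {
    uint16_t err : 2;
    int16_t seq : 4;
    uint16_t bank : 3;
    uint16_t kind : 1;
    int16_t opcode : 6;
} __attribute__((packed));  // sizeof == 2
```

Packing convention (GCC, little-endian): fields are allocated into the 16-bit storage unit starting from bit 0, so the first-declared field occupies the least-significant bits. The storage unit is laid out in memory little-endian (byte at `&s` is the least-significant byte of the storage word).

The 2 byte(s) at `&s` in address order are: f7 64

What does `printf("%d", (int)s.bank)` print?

3

[0]=0xf7 [1]=0x64 (little-endian) → word 0x64f7
err [0+:2] = (word>>0) & 0x3 = 3
seq [2+:4] = (word>>2) & 0xf = 13
bank [6+:3] = (word>>6) & 0x7 = 3  ←
kind [9+:1] = (word>>9) & 0x1 = 0
opcode [10+:6] = (word>>10) & 0x3f = 25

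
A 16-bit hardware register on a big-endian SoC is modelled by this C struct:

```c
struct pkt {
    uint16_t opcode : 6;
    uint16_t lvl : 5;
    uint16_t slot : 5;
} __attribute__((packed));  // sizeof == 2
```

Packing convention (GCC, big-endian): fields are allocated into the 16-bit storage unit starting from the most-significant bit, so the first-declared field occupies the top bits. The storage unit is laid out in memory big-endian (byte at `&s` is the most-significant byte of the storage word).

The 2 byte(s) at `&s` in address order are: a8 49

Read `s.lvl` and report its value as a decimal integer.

[0]=0xa8 [1]=0x49 (big-endian) → word 0xa849
opcode:6 @ bit 10 → (0xa849>>10)&0x3f = 0x2a
lvl:5 @ bit 5 → (0xa849>>5)&0x1f = 0x2  ←
slot:5 @ bit 0 → (0xa849>>0)&0x1f = 0x9

2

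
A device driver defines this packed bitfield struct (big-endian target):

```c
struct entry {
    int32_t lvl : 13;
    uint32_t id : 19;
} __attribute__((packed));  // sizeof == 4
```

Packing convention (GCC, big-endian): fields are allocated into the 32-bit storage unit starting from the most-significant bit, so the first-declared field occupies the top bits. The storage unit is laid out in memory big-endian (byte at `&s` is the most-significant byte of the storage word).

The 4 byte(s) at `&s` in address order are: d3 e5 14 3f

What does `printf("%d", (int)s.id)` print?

332863

[0]=0xd3 [1]=0xe5 [2]=0x14 [3]=0x3f (big-endian) → word 0xd3e5143f
lvl [19+:13] = (word>>19) & 0x1fff = 6780
id [0+:19] = (word>>0) & 0x7ffff = 332863  ←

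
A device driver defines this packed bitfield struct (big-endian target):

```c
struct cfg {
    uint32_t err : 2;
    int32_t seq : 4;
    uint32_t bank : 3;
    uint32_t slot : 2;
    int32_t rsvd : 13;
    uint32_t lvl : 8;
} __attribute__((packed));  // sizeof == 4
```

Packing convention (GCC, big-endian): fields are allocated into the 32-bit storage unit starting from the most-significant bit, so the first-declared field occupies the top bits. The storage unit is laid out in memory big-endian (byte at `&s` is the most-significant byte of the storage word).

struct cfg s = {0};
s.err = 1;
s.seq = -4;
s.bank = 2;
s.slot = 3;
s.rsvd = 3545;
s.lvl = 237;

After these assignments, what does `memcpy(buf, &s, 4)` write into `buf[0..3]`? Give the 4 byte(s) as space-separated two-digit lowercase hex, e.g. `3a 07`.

71 6d d9 ed

[30+:2] err=1 & 0x3 = 0x1; word=0x40000000
[26+:4] seq=-4 & 0xf = 0xc; word=0x70000000
[23+:3] bank=2 & 0x7 = 0x2; word=0x71000000
[21+:2] slot=3 & 0x3 = 0x3; word=0x71600000
[8+:13] rsvd=3545 & 0x1fff = 0xdd9; word=0x716dd900
[0+:8] lvl=237 & 0xff = 0xed; word=0x716dd9ed
word = 0x716dd9ed → big-endian bytes:
  [0]=0x71  [1]=0x6d  [2]=0xd9  [3]=0xed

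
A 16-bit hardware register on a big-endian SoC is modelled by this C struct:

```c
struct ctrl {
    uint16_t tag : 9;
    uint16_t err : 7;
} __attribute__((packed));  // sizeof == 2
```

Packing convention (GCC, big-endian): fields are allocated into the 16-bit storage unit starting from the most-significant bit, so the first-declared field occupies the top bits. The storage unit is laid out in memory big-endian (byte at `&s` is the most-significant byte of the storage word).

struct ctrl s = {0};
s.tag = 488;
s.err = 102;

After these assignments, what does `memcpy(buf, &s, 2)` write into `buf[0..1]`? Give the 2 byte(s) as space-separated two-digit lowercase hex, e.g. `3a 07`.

tag:9 = 488 → 0x1e8 << 7 → word 0xf400
err:7 = 102 → 0x66 << 0 → word 0xf466
word = 0xf466 → big-endian bytes:
  [0]=0xf4  [1]=0x66

f4 66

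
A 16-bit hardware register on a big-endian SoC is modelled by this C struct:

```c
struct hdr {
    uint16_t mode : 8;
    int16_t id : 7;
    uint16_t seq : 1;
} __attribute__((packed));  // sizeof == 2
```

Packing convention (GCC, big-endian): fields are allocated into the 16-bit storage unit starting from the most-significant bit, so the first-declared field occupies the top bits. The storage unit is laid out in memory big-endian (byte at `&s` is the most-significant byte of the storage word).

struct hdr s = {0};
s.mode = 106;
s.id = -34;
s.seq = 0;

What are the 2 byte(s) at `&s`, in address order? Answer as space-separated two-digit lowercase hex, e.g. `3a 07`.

6a bc

[8+:8] mode=106 & 0xff = 0x6a; word=0x6a00
[1+:7] id=-34 & 0x7f = 0x5e; word=0x6abc
[0+:1] seq=0 & 0x1 = 0x0; word=0x6abc
word = 0x6abc → big-endian bytes:
  [0]=0x6a  [1]=0xbc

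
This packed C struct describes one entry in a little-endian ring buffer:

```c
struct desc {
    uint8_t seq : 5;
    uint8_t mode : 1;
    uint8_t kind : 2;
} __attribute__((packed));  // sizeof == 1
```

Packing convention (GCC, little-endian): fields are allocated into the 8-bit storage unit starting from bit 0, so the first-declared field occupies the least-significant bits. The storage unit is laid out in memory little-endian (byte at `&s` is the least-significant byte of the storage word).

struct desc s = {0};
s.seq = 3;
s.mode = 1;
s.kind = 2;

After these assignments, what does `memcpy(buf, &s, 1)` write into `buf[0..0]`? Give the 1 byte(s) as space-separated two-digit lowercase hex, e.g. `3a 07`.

seq:5 = 3 → 0x3 << 0 → word 0x03
mode:1 = 1 → 0x1 << 5 → word 0x23
kind:2 = 2 → 0x2 << 6 → word 0xa3
word = 0xa3 → little-endian bytes:
  [0]=0xa3

a3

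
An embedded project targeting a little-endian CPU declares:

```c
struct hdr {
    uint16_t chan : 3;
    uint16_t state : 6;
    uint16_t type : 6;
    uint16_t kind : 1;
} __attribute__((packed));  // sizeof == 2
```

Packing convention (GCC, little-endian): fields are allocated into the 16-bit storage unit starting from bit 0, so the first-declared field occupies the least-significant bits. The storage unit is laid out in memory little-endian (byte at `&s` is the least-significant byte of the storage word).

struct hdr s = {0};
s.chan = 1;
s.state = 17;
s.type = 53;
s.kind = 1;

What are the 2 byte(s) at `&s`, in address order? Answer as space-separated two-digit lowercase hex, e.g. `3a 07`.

89 ea

chan (3b) val=1 bits=0x1 at bit 0: 0x0001
state (6b) val=17 bits=0x11 at bit 3: 0x0089
type (6b) val=53 bits=0x35 at bit 9: 0x6a89
kind (1b) val=1 bits=0x1 at bit 15: 0xea89
word = 0xea89 → little-endian bytes:
  [0]=0x89  [1]=0xea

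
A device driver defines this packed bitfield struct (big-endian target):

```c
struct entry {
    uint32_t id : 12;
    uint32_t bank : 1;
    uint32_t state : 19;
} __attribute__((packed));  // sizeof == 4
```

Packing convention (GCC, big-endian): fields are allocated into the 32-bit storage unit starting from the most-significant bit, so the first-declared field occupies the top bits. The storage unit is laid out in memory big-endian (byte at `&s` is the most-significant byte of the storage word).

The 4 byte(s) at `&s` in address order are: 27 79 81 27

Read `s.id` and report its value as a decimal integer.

631

[0]=0x27 [1]=0x79 [2]=0x81 [3]=0x27 (big-endian) → word 0x27798127
id [20+:12] = (word>>20) & 0xfff = 631  ←
bank [19+:1] = (word>>19) & 0x1 = 1
state [0+:19] = (word>>0) & 0x7ffff = 98599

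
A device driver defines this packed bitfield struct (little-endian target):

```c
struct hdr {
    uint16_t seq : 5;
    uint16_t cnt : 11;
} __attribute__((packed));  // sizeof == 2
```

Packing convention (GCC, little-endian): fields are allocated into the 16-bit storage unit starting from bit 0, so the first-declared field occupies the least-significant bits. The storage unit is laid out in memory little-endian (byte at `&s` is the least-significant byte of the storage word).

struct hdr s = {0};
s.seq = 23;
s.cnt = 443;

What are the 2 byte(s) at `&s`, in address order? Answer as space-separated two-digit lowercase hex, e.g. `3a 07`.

77 37

[0+:5] seq=23 & 0x1f = 0x17; word=0x0017
[5+:11] cnt=443 & 0x7ff = 0x1bb; word=0x3777
word = 0x3777 → little-endian bytes:
  [0]=0x77  [1]=0x37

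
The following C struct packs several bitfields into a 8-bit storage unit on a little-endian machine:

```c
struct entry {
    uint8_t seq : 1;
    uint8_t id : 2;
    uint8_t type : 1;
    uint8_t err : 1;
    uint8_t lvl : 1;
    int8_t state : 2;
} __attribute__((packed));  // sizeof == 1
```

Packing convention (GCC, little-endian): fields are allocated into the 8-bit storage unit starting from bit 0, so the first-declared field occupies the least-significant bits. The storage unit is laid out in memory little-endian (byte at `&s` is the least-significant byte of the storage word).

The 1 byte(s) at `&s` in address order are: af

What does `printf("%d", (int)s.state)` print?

[0]=0xaf (little-endian) → word 0xaf
seq:1 @ bit 0 → (0xaf>>0)&0x1 = 0x1
id:2 @ bit 1 → (0xaf>>1)&0x3 = 0x3
type:1 @ bit 3 → (0xaf>>3)&0x1 = 0x1
err:1 @ bit 4 → (0xaf>>4)&0x1 = 0x0
lvl:1 @ bit 5 → (0xaf>>5)&0x1 = 0x1
state:2 @ bit 6 → (0xaf>>6)&0x3 = 0x2  ←
state signed 2b, MSB=1: 2 - 4 = -2

-2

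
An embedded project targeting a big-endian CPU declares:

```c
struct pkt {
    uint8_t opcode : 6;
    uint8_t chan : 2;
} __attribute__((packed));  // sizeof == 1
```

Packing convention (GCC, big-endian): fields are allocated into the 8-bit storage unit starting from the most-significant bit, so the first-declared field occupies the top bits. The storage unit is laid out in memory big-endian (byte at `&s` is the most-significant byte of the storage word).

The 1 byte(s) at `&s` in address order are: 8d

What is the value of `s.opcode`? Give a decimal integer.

35

[0]=0x8d (big-endian) → word 0x8d
opcode:6 @ bit 2 → (0x8d>>2)&0x3f = 0x23  ←
chan:2 @ bit 0 → (0x8d>>0)&0x3 = 0x1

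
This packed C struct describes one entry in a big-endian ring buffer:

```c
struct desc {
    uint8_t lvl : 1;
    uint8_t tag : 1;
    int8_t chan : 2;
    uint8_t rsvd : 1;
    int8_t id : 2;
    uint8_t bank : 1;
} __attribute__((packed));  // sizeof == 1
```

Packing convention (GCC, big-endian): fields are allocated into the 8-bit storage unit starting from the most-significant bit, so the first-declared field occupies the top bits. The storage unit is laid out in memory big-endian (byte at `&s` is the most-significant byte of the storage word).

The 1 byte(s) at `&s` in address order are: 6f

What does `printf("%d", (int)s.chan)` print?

-2

[0]=0x6f (big-endian) → word 0x6f
lvl [7+:1] = (word>>7) & 0x1 = 0
tag [6+:1] = (word>>6) & 0x1 = 1
chan [4+:2] = (word>>4) & 0x3 = 2  ←
rsvd [3+:1] = (word>>3) & 0x1 = 1
id [1+:2] = (word>>1) & 0x3 = 3
bank [0+:1] = (word>>0) & 0x1 = 1
chan signed 2b, MSB=1: 2 - 4 = -2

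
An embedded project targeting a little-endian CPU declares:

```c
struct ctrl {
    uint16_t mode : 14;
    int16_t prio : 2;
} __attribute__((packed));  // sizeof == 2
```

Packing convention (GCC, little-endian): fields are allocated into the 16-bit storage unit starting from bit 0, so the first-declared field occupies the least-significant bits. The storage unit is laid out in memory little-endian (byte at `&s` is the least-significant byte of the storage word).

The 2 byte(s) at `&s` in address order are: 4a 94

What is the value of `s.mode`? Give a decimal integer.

[0]=0x4a [1]=0x94 (little-endian) → word 0x944a
mode:14 @ bit 0 → (0x944a>>0)&0x3fff = 0x144a  ←
prio:2 @ bit 14 → (0x944a>>14)&0x3 = 0x2

5194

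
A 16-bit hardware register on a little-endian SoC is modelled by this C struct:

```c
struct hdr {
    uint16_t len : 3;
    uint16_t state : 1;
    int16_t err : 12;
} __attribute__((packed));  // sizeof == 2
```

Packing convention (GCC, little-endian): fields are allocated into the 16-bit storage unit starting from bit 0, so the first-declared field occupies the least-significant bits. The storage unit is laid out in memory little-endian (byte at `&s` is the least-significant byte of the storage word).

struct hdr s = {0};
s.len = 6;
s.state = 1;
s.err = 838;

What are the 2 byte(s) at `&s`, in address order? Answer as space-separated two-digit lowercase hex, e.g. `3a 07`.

len:3 = 6 → 0x6 << 0 → word 0x0006
state:1 = 1 → 0x1 << 3 → word 0x000e
err:12 = 838 → 0x346 << 4 → word 0x346e
word = 0x346e → little-endian bytes:
  [0]=0x6e  [1]=0x34

6e 34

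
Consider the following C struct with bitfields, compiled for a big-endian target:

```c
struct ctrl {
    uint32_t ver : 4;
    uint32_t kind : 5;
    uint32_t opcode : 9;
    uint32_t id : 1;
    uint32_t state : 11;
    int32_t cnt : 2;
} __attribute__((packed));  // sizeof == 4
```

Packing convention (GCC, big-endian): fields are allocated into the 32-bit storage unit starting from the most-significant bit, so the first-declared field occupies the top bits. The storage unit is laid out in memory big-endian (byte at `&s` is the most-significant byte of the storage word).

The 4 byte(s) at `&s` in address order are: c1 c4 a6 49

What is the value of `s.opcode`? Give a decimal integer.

274

[0]=0xc1 [1]=0xc4 [2]=0xa6 [3]=0x49 (big-endian) → word 0xc1c4a649
ver [28+:4] = (word>>28) & 0xf = 12
kind [23+:5] = (word>>23) & 0x1f = 3
opcode [14+:9] = (word>>14) & 0x1ff = 274  ←
id [13+:1] = (word>>13) & 0x1 = 1
state [2+:11] = (word>>2) & 0x7ff = 402
cnt [0+:2] = (word>>0) & 0x3 = 1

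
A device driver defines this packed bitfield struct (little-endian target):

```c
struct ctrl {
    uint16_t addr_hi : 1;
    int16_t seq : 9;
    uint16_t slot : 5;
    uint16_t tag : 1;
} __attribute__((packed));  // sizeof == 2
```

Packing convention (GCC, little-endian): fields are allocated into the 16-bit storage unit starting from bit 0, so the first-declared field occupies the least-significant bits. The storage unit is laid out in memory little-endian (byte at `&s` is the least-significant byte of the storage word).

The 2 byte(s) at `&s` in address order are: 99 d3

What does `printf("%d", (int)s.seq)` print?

-52

[0]=0x99 [1]=0xd3 (little-endian) → word 0xd399
addr_hi [0+:1] = (word>>0) & 0x1 = 1
seq [1+:9] = (word>>1) & 0x1ff = 460  ←
slot [10+:5] = (word>>10) & 0x1f = 20
tag [15+:1] = (word>>15) & 0x1 = 1
seq signed 9b, MSB=1: 460 - 512 = -52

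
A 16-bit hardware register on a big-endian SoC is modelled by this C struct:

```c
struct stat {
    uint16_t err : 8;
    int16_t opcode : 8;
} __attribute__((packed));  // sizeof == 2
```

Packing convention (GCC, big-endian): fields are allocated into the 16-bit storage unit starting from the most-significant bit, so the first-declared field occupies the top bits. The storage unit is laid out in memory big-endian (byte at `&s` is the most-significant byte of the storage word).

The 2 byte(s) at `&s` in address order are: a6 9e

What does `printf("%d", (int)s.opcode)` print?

[0]=0xa6 [1]=0x9e (big-endian) → word 0xa69e
err:8 @ bit 8 → (0xa69e>>8)&0xff = 0xa6
opcode:8 @ bit 0 → (0xa69e>>0)&0xff = 0x9e  ←
opcode signed 8b, MSB=1: 158 - 256 = -98

-98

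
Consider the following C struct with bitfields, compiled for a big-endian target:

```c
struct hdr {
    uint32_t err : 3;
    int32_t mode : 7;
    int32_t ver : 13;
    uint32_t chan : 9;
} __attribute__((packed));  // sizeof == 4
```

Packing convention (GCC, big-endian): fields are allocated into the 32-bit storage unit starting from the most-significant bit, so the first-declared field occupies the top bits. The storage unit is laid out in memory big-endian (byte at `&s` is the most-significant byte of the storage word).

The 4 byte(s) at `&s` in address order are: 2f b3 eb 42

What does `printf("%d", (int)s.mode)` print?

[0]=0x2f [1]=0xb3 [2]=0xeb [3]=0x42 (big-endian) → word 0x2fb3eb42
err:3 @ bit 29 → (0x2fb3eb42>>29)&0x7 = 0x1
mode:7 @ bit 22 → (0x2fb3eb42>>22)&0x7f = 0x3e  ←
ver:13 @ bit 9 → (0x2fb3eb42>>9)&0x1fff = 0x19f5
chan:9 @ bit 0 → (0x2fb3eb42>>0)&0x1ff = 0x142
mode signed 7b, MSB=0: value = 62

62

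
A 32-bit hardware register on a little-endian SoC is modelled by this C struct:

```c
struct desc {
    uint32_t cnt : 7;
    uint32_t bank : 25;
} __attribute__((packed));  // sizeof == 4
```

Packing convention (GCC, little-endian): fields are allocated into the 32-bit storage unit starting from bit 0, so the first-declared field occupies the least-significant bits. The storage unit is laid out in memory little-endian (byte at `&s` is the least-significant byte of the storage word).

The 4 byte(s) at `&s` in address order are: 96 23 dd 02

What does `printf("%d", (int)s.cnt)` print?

[0]=0x96 [1]=0x23 [2]=0xdd [3]=0x02 (little-endian) → word 0x02dd2396
cnt [0+:7] = (word>>0) & 0x7f = 22  ←
bank [7+:25] = (word>>7) & 0x1ffffff = 375367

22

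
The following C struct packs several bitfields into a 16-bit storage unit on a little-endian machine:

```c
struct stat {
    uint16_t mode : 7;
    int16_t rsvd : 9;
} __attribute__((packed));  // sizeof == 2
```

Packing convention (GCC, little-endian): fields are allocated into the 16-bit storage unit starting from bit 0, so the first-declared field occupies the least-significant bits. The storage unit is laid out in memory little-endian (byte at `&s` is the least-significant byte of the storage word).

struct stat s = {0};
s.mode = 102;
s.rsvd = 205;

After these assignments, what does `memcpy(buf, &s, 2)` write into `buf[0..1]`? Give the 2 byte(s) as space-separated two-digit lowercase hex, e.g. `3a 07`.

mode (7b) val=102 bits=0x66 at bit 0: 0x0066
rsvd (9b) val=205 bits=0xcd at bit 7: 0x66e6
word = 0x66e6 → little-endian bytes:
  [0]=0xe6  [1]=0x66

e6 66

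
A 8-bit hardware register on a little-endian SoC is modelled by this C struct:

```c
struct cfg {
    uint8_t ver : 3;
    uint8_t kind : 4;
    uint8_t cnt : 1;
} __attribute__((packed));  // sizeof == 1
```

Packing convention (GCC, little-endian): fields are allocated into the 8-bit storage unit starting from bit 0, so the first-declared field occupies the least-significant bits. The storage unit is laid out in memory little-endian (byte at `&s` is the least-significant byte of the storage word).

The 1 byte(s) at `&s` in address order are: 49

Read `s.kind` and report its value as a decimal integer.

[0]=0x49 (little-endian) → word 0x49
ver [0+:3] = (word>>0) & 0x7 = 1
kind [3+:4] = (word>>3) & 0xf = 9  ←
cnt [7+:1] = (word>>7) & 0x1 = 0

9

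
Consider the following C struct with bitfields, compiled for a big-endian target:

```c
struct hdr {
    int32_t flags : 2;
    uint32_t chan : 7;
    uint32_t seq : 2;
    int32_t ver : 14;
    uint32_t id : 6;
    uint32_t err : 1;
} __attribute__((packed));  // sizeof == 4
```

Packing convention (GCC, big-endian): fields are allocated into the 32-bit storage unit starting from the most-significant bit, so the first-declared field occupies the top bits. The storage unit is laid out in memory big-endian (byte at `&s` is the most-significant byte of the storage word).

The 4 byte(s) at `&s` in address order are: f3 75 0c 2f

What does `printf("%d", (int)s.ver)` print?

[0]=0xf3 [1]=0x75 [2]=0x0c [3]=0x2f (big-endian) → word 0xf3750c2f
flags:2 @ bit 30 → (0xf3750c2f>>30)&0x3 = 0x3
chan:7 @ bit 23 → (0xf3750c2f>>23)&0x7f = 0x66
seq:2 @ bit 21 → (0xf3750c2f>>21)&0x3 = 0x3
ver:14 @ bit 7 → (0xf3750c2f>>7)&0x3fff = 0x2a18  ←
id:6 @ bit 1 → (0xf3750c2f>>1)&0x3f = 0x17
err:1 @ bit 0 → (0xf3750c2f>>0)&0x1 = 0x1
ver signed 14b, MSB=1: 10776 - 16384 = -5608

-5608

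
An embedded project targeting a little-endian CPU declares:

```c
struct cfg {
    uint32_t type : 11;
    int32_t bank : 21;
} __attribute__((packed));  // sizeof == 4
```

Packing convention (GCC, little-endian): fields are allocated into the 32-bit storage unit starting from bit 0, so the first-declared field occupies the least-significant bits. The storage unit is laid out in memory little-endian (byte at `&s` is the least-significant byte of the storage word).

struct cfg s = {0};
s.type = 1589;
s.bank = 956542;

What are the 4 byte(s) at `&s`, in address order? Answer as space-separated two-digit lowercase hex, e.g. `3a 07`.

[0+:11] type=1589 & 0x7ff = 0x635; word=0x00000635
[11+:21] bank=956542 & 0x1fffff = 0xe987e; word=0x74c3f635
word = 0x74c3f635 → little-endian bytes:
  [0]=0x35  [1]=0xf6  [2]=0xc3  [3]=0x74

35 f6 c3 74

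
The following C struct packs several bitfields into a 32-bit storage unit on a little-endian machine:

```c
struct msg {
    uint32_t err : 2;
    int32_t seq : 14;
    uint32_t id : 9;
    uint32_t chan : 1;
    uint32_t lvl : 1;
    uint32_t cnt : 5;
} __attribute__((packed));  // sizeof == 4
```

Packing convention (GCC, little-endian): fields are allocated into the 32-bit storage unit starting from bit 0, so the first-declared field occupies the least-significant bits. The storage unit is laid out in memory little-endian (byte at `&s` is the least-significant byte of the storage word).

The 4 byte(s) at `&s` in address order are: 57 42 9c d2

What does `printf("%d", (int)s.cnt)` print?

26

[0]=0x57 [1]=0x42 [2]=0x9c [3]=0xd2 (little-endian) → word 0xd29c4257
err [0+:2] = (word>>0) & 0x3 = 3
seq [2+:14] = (word>>2) & 0x3fff = 4245
id [16+:9] = (word>>16) & 0x1ff = 156
chan [25+:1] = (word>>25) & 0x1 = 1
lvl [26+:1] = (word>>26) & 0x1 = 0
cnt [27+:5] = (word>>27) & 0x1f = 26  ←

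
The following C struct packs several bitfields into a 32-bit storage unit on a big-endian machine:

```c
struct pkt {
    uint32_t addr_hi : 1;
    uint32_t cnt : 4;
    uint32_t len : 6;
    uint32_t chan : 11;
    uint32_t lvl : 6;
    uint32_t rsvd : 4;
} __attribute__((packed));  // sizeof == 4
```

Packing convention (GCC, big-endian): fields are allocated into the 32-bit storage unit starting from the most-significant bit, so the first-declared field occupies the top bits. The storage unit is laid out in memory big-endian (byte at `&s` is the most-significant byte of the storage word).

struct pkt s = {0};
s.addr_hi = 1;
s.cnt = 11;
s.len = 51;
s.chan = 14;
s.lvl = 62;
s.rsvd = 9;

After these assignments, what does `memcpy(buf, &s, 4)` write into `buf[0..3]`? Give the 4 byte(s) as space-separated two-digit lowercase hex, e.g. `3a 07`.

de 60 3b e9

[31+:1] addr_hi=1 & 0x1 = 0x1; word=0x80000000
[27+:4] cnt=11 & 0xf = 0xb; word=0xd8000000
[21+:6] len=51 & 0x3f = 0x33; word=0xde600000
[10+:11] chan=14 & 0x7ff = 0xe; word=0xde603800
[4+:6] lvl=62 & 0x3f = 0x3e; word=0xde603be0
[0+:4] rsvd=9 & 0xf = 0x9; word=0xde603be9
word = 0xde603be9 → big-endian bytes:
  [0]=0xde  [1]=0x60  [2]=0x3b  [3]=0xe9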